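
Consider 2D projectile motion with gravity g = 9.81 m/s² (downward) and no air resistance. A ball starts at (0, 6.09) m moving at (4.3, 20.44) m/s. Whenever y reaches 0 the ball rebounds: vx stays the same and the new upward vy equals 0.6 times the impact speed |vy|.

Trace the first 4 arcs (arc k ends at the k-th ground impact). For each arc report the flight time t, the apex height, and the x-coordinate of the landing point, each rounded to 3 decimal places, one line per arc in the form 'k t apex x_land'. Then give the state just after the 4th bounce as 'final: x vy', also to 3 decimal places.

1 4.446 27.384 19.120
2 2.835 9.858 31.312
3 1.701 3.549 38.627
4 1.021 1.278 43.016
final: 43.016 3.004

Arc 1: start y=6.090, vy=20.440 → t=4.446, apex=27.384, x_land=19.120, impact vy=-23.179
  bounce: vy ← 0.6·23.179 = 13.908
Arc 2: start y=0.000, vy=13.908 → t=2.835, apex=9.858, x_land=31.312, impact vy=-13.908
  bounce: vy ← 0.6·13.908 = 8.345
Arc 3: start y=0.000, vy=8.345 → t=1.701, apex=3.549, x_land=38.627, impact vy=-8.345
  bounce: vy ← 0.6·8.345 = 5.007
Arc 4: start y=0.000, vy=5.007 → t=1.021, apex=1.278, x_land=43.016, impact vy=-5.007
  bounce: vy ← 0.6·5.007 = 3.004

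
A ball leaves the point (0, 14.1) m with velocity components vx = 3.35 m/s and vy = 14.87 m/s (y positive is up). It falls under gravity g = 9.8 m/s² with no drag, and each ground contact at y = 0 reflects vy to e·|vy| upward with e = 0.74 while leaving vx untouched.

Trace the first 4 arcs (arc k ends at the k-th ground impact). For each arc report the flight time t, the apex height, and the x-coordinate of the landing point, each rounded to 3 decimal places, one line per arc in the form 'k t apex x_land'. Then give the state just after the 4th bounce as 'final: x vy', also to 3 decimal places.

1 3.793 25.381 12.708
2 3.368 13.899 23.992
3 2.493 7.611 32.342
4 1.845 4.168 38.521
final: 38.521 6.688

Arc 1: start y=14.100, vy=14.870 → t=3.793, apex=25.381, x_land=12.708, impact vy=-22.304
  bounce: vy ← 0.74·22.304 = 16.505
Arc 2: start y=0.000, vy=16.505 → t=3.368, apex=13.899, x_land=23.992, impact vy=-16.505
  bounce: vy ← 0.74·16.505 = 12.214
Arc 3: start y=0.000, vy=12.214 → t=2.493, apex=7.611, x_land=32.342, impact vy=-12.214
  bounce: vy ← 0.74·12.214 = 9.038
Arc 4: start y=0.000, vy=9.038 → t=1.845, apex=4.168, x_land=38.521, impact vy=-9.038
  bounce: vy ← 0.74·9.038 = 6.688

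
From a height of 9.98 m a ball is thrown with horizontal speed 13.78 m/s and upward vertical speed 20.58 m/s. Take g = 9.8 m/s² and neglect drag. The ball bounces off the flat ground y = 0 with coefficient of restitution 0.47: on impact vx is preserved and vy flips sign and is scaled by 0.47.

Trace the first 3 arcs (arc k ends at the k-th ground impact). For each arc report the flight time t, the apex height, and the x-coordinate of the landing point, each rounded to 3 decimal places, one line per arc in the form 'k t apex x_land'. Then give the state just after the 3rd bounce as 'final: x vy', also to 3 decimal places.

1 4.639 31.589 63.926
2 2.387 6.978 96.815
3 1.122 1.541 112.272
final: 112.272 2.583

Arc 1: start y=9.980, vy=20.580 → t=4.639, apex=31.589, x_land=63.926, impact vy=-24.883
  bounce: vy ← 0.47·24.883 = 11.695
Arc 2: start y=0.000, vy=11.695 → t=2.387, apex=6.978, x_land=96.815, impact vy=-11.695
  bounce: vy ← 0.47·11.695 = 5.497
Arc 3: start y=0.000, vy=5.497 → t=1.122, apex=1.541, x_land=112.272, impact vy=-5.497
  bounce: vy ← 0.47·5.497 = 2.583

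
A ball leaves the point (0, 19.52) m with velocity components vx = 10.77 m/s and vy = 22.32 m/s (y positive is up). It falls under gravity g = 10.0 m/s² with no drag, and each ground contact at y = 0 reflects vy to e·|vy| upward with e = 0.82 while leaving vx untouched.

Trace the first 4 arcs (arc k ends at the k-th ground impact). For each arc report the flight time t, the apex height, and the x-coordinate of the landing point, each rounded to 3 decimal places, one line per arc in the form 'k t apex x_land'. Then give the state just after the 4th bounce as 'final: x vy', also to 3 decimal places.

1 5.213 44.429 56.143
2 4.889 29.874 108.794
3 4.009 20.087 151.968
4 3.287 13.507 187.371
final: 187.371 13.477

Arc 1: start y=19.520, vy=22.320 → t=5.213, apex=44.429, x_land=56.143, impact vy=-29.809
  bounce: vy ← 0.82·29.809 = 24.443
Arc 2: start y=0.000, vy=24.443 → t=4.889, apex=29.874, x_land=108.794, impact vy=-24.443
  bounce: vy ← 0.82·24.443 = 20.044
Arc 3: start y=0.000, vy=20.044 → t=4.009, apex=20.087, x_land=151.968, impact vy=-20.044
  bounce: vy ← 0.82·20.044 = 16.436
Arc 4: start y=0.000, vy=16.436 → t=3.287, apex=13.507, x_land=187.371, impact vy=-16.436
  bounce: vy ← 0.82·16.436 = 13.477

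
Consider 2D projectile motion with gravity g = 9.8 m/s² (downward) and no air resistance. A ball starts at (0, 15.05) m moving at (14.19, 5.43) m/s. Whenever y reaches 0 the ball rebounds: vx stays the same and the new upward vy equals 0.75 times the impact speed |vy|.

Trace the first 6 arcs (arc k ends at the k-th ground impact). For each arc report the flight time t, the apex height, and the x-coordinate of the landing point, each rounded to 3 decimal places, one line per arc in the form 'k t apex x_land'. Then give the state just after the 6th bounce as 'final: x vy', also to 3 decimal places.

Arc 1: start y=15.050, vy=5.430 → t=2.392, apex=16.554, x_land=33.944, impact vy=-18.013
  bounce: vy ← 0.75·18.013 = 13.510
Arc 2: start y=0.000, vy=13.510 → t=2.757, apex=9.312, x_land=73.067, impact vy=-13.510
  bounce: vy ← 0.75·13.510 = 10.132
Arc 3: start y=0.000, vy=10.132 → t=2.068, apex=5.238, x_land=102.410, impact vy=-10.132
  bounce: vy ← 0.75·10.132 = 7.599
Arc 4: start y=0.000, vy=7.599 → t=1.551, apex=2.946, x_land=124.416, impact vy=-7.599
  bounce: vy ← 0.75·7.599 = 5.699
Arc 5: start y=0.000, vy=5.699 → t=1.163, apex=1.657, x_land=140.921, impact vy=-5.699
  bounce: vy ← 0.75·5.699 = 4.275
Arc 6: start y=0.000, vy=4.275 → t=0.872, apex=0.932, x_land=153.300, impact vy=-4.275
  bounce: vy ← 0.75·4.275 = 3.206

1 2.392 16.554 33.944
2 2.757 9.312 73.067
3 2.068 5.238 102.410
4 1.551 2.946 124.416
5 1.163 1.657 140.921
6 0.872 0.932 153.300
final: 153.300 3.206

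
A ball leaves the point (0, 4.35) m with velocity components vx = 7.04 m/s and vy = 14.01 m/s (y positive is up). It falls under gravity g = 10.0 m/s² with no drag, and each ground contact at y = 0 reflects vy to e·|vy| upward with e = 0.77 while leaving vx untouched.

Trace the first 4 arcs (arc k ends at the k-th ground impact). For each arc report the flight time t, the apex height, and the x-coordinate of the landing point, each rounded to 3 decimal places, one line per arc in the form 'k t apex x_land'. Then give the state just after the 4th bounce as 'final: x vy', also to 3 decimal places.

Arc 1: start y=4.350, vy=14.010 → t=3.084, apex=14.164, x_land=21.712, impact vy=-16.831
  bounce: vy ← 0.77·16.831 = 12.960
Arc 2: start y=0.000, vy=12.960 → t=2.592, apex=8.398, x_land=39.959, impact vy=-12.960
  bounce: vy ← 0.77·12.960 = 9.979
Arc 3: start y=0.000, vy=9.979 → t=1.996, apex=4.979, x_land=54.010, impact vy=-9.979
  bounce: vy ← 0.77·9.979 = 7.684
Arc 4: start y=0.000, vy=7.684 → t=1.537, apex=2.952, x_land=64.829, impact vy=-7.684
  bounce: vy ← 0.77·7.684 = 5.917

1 3.084 14.164 21.712
2 2.592 8.398 39.959
3 1.996 4.979 54.010
4 1.537 2.952 64.829
final: 64.829 5.917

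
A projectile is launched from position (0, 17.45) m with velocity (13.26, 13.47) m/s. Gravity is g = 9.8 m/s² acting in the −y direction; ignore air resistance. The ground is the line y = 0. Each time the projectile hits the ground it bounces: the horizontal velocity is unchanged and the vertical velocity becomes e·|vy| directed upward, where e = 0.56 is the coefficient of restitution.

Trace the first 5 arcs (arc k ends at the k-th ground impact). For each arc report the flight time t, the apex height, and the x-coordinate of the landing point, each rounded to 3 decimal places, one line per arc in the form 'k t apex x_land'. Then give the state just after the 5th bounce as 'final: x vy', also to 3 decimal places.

1 3.709 26.707 49.183
2 2.615 8.375 83.855
3 1.464 2.627 103.271
4 0.820 0.824 114.144
5 0.459 0.258 120.233
final: 120.233 1.260

Arc 1: start y=17.450, vy=13.470 → t=3.709, apex=26.707, x_land=49.183, impact vy=-22.879
  bounce: vy ← 0.56·22.879 = 12.812
Arc 2: start y=0.000, vy=12.812 → t=2.615, apex=8.375, x_land=83.855, impact vy=-12.812
  bounce: vy ← 0.56·12.812 = 7.175
Arc 3: start y=0.000, vy=7.175 → t=1.464, apex=2.627, x_land=103.271, impact vy=-7.175
  bounce: vy ← 0.56·7.175 = 4.018
Arc 4: start y=0.000, vy=4.018 → t=0.820, apex=0.824, x_land=114.144, impact vy=-4.018
  bounce: vy ← 0.56·4.018 = 2.250
Arc 5: start y=0.000, vy=2.250 → t=0.459, apex=0.258, x_land=120.233, impact vy=-2.250
  bounce: vy ← 0.56·2.250 = 1.260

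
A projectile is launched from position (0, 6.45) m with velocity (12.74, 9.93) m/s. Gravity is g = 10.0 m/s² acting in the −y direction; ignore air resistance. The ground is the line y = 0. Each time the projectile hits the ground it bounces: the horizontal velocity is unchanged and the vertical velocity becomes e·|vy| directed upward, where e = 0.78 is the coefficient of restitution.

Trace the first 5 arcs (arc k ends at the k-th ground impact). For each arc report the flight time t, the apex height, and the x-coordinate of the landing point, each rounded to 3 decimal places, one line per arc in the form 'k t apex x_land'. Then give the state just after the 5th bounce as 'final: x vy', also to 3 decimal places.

1 2.502 11.380 31.871
2 2.354 6.924 61.855
3 1.836 4.212 85.242
4 1.432 2.563 103.484
5 1.117 1.559 117.713
final: 117.713 4.356

Arc 1: start y=6.450, vy=9.930 → t=2.502, apex=11.380, x_land=31.871, impact vy=-15.087
  bounce: vy ← 0.78·15.087 = 11.768
Arc 2: start y=0.000, vy=11.768 → t=2.354, apex=6.924, x_land=61.855, impact vy=-11.768
  bounce: vy ← 0.78·11.768 = 9.179
Arc 3: start y=0.000, vy=9.179 → t=1.836, apex=4.212, x_land=85.242, impact vy=-9.179
  bounce: vy ← 0.78·9.179 = 7.159
Arc 4: start y=0.000, vy=7.159 → t=1.432, apex=2.563, x_land=103.484, impact vy=-7.159
  bounce: vy ← 0.78·7.159 = 5.584
Arc 5: start y=0.000, vy=5.584 → t=1.117, apex=1.559, x_land=117.713, impact vy=-5.584
  bounce: vy ← 0.78·5.584 = 4.356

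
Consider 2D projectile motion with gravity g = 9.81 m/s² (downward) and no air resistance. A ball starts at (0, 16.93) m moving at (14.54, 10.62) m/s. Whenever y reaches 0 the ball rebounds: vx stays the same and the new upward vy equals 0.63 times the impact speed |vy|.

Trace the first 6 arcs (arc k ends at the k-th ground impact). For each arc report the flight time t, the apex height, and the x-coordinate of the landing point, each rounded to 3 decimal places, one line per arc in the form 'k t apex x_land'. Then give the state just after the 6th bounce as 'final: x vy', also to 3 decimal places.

Arc 1: start y=16.930, vy=10.620 → t=3.233, apex=22.678, x_land=47.005, impact vy=-21.094
  bounce: vy ← 0.63·21.094 = 13.289
Arc 2: start y=0.000, vy=13.289 → t=2.709, apex=9.001, x_land=86.398, impact vy=-13.289
  bounce: vy ← 0.63·13.289 = 8.372
Arc 3: start y=0.000, vy=8.372 → t=1.707, apex=3.573, x_land=111.216, impact vy=-8.372
  bounce: vy ← 0.63·8.372 = 5.274
Arc 4: start y=0.000, vy=5.274 → t=1.075, apex=1.418, x_land=126.851, impact vy=-5.274
  bounce: vy ← 0.63·5.274 = 3.323
Arc 5: start y=0.000, vy=3.323 → t=0.677, apex=0.563, x_land=136.701, impact vy=-3.323
  bounce: vy ← 0.63·3.323 = 2.093
Arc 6: start y=0.000, vy=2.093 → t=0.427, apex=0.223, x_land=142.907, impact vy=-2.093
  bounce: vy ← 0.63·2.093 = 1.319

1 3.233 22.678 47.005
2 2.709 9.001 86.398
3 1.707 3.573 111.216
4 1.075 1.418 126.851
5 0.677 0.563 136.701
6 0.427 0.223 142.907
final: 142.907 1.319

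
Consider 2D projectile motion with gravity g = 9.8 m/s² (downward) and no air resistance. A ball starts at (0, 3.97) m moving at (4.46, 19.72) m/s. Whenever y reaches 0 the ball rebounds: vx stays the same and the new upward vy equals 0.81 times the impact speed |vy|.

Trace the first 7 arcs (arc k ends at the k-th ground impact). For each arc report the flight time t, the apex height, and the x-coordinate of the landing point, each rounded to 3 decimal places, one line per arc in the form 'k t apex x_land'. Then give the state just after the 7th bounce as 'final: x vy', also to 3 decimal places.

Arc 1: start y=3.970, vy=19.720 → t=4.217, apex=23.811, x_land=18.806, impact vy=-21.603
  bounce: vy ← 0.81·21.603 = 17.498
Arc 2: start y=0.000, vy=17.498 → t=3.571, apex=15.622, x_land=34.733, impact vy=-17.498
  bounce: vy ← 0.81·17.498 = 14.174
Arc 3: start y=0.000, vy=14.174 → t=2.893, apex=10.250, x_land=47.634, impact vy=-14.174
  bounce: vy ← 0.81·14.174 = 11.481
Arc 4: start y=0.000, vy=11.481 → t=2.343, apex=6.725, x_land=58.084, impact vy=-11.481
  bounce: vy ← 0.81·11.481 = 9.299
Arc 5: start y=0.000, vy=9.299 → t=1.898, apex=4.412, x_land=66.548, impact vy=-9.299
  bounce: vy ← 0.81·9.299 = 7.533
Arc 6: start y=0.000, vy=7.533 → t=1.537, apex=2.895, x_land=73.405, impact vy=-7.533
  bounce: vy ← 0.81·7.533 = 6.101
Arc 7: start y=0.000, vy=6.101 → t=1.245, apex=1.899, x_land=78.958, impact vy=-6.101
  bounce: vy ← 0.81·6.101 = 4.942

1 4.217 23.811 18.806
2 3.571 15.622 34.733
3 2.893 10.250 47.634
4 2.343 6.725 58.084
5 1.898 4.412 66.548
6 1.537 2.895 73.405
7 1.245 1.899 78.958
final: 78.958 4.942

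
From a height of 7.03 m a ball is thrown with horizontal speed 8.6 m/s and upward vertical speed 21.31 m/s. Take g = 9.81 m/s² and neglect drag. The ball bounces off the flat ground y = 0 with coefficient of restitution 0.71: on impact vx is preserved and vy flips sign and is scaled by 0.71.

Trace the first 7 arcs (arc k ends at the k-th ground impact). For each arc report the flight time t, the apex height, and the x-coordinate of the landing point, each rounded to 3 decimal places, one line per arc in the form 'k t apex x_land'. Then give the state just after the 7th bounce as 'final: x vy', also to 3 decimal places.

Arc 1: start y=7.030, vy=21.310 → t=4.653, apex=30.176, x_land=40.012, impact vy=-24.332
  bounce: vy ← 0.71·24.332 = 17.276
Arc 2: start y=0.000, vy=17.276 → t=3.522, apex=15.212, x_land=70.302, impact vy=-17.276
  bounce: vy ← 0.71·17.276 = 12.266
Arc 3: start y=0.000, vy=12.266 → t=2.501, apex=7.668, x_land=91.808, impact vy=-12.266
  bounce: vy ← 0.71·12.266 = 8.709
Arc 4: start y=0.000, vy=8.709 → t=1.775, apex=3.865, x_land=107.077, impact vy=-8.709
  bounce: vy ← 0.71·8.709 = 6.183
Arc 5: start y=0.000, vy=6.183 → t=1.261, apex=1.949, x_land=117.918, impact vy=-6.183
  bounce: vy ← 0.71·6.183 = 4.390
Arc 6: start y=0.000, vy=4.390 → t=0.895, apex=0.982, x_land=125.615, impact vy=-4.390
  bounce: vy ← 0.71·4.390 = 3.117
Arc 7: start y=0.000, vy=3.117 → t=0.635, apex=0.495, x_land=131.080, impact vy=-3.117
  bounce: vy ← 0.71·3.117 = 2.213

1 4.653 30.176 40.012
2 3.522 15.212 70.302
3 2.501 7.668 91.808
4 1.775 3.865 107.077
5 1.261 1.949 117.918
6 0.895 0.982 125.615
7 0.635 0.495 131.080
final: 131.080 2.213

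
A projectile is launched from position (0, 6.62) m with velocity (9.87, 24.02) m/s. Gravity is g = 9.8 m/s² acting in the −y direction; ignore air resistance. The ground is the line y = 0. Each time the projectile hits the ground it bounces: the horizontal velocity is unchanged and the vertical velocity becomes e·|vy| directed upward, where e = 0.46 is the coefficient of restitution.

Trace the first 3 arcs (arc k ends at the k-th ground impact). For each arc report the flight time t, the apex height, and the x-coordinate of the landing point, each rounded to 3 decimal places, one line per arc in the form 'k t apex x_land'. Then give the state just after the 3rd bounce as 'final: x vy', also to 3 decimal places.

Arc 1: start y=6.620, vy=24.020 → t=5.164, apex=36.057, x_land=50.966, impact vy=-26.584
  bounce: vy ← 0.46·26.584 = 12.229
Arc 2: start y=0.000, vy=12.229 → t=2.496, apex=7.630, x_land=75.598, impact vy=-12.229
  bounce: vy ← 0.46·12.229 = 5.625
Arc 3: start y=0.000, vy=5.625 → t=1.148, apex=1.614, x_land=86.928, impact vy=-5.625
  bounce: vy ← 0.46·5.625 = 2.588

1 5.164 36.057 50.966
2 2.496 7.630 75.598
3 1.148 1.614 86.928
final: 86.928 2.588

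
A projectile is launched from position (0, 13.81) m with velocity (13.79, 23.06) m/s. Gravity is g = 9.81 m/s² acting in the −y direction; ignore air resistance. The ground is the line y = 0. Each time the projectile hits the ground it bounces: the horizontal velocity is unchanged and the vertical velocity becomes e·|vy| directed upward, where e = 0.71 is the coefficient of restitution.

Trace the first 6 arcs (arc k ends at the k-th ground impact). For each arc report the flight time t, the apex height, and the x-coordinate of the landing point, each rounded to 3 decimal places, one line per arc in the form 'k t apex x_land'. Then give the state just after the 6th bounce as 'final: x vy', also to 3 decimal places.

Arc 1: start y=13.810, vy=23.060 → t=5.239, apex=40.913, x_land=72.243, impact vy=-28.332
  bounce: vy ← 0.71·28.332 = 20.116
Arc 2: start y=0.000, vy=20.116 → t=4.101, apex=20.624, x_land=128.797, impact vy=-20.116
  bounce: vy ← 0.71·20.116 = 14.282
Arc 3: start y=0.000, vy=14.282 → t=2.912, apex=10.397, x_land=168.950, impact vy=-14.282
  bounce: vy ← 0.71·14.282 = 10.140
Arc 4: start y=0.000, vy=10.140 → t=2.067, apex=5.241, x_land=197.459, impact vy=-10.140
  bounce: vy ← 0.71·10.140 = 7.200
Arc 5: start y=0.000, vy=7.200 → t=1.468, apex=2.642, x_land=217.700, impact vy=-7.200
  bounce: vy ← 0.71·7.200 = 5.112
Arc 6: start y=0.000, vy=5.112 → t=1.042, apex=1.332, x_land=232.072, impact vy=-5.112
  bounce: vy ← 0.71·5.112 = 3.629

1 5.239 40.913 72.243
2 4.101 20.624 128.797
3 2.912 10.397 168.950
4 2.067 5.241 197.459
5 1.468 2.642 217.700
6 1.042 1.332 232.072
final: 232.072 3.629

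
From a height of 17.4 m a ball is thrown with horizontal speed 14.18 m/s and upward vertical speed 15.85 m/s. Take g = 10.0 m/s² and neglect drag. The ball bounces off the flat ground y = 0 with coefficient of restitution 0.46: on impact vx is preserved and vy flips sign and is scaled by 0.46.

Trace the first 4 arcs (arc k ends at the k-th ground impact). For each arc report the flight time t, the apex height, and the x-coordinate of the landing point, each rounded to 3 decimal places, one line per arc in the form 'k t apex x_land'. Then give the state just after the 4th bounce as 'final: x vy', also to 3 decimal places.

1 4.033 29.961 57.187
2 2.252 6.340 89.121
3 1.036 1.341 103.811
4 0.477 0.284 110.568
final: 110.568 1.096

Arc 1: start y=17.400, vy=15.850 → t=4.033, apex=29.961, x_land=57.187, impact vy=-24.479
  bounce: vy ← 0.46·24.479 = 11.260
Arc 2: start y=0.000, vy=11.260 → t=2.252, apex=6.340, x_land=89.121, impact vy=-11.260
  bounce: vy ← 0.46·11.260 = 5.180
Arc 3: start y=0.000, vy=5.180 → t=1.036, apex=1.341, x_land=103.811, impact vy=-5.180
  bounce: vy ← 0.46·5.180 = 2.383
Arc 4: start y=0.000, vy=2.383 → t=0.477, apex=0.284, x_land=110.568, impact vy=-2.383
  bounce: vy ← 0.46·2.383 = 1.096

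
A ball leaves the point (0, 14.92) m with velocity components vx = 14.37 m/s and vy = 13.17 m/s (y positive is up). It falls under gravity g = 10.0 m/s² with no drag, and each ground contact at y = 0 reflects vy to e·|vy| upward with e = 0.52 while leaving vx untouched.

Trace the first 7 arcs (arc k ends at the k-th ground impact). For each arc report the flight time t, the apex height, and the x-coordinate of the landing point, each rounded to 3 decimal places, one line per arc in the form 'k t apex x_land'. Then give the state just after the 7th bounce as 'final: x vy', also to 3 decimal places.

Arc 1: start y=14.920, vy=13.170 → t=3.489, apex=23.592, x_land=50.140, impact vy=-21.722
  bounce: vy ← 0.52·21.722 = 11.295
Arc 2: start y=0.000, vy=11.295 → t=2.259, apex=6.379, x_land=82.603, impact vy=-11.295
  bounce: vy ← 0.52·11.295 = 5.874
Arc 3: start y=0.000, vy=5.874 → t=1.175, apex=1.725, x_land=99.484, impact vy=-5.874
  bounce: vy ← 0.52·5.874 = 3.054
Arc 4: start y=0.000, vy=3.054 → t=0.611, apex=0.466, x_land=108.262, impact vy=-3.054
  bounce: vy ← 0.52·3.054 = 1.588
Arc 5: start y=0.000, vy=1.588 → t=0.318, apex=0.126, x_land=112.827, impact vy=-1.588
  bounce: vy ← 0.52·1.588 = 0.826
Arc 6: start y=0.000, vy=0.826 → t=0.165, apex=0.034, x_land=115.200, impact vy=-0.826
  bounce: vy ← 0.52·0.826 = 0.429
Arc 7: start y=0.000, vy=0.429 → t=0.086, apex=0.009, x_land=116.435, impact vy=-0.429
  bounce: vy ← 0.52·0.429 = 0.223

1 3.489 23.592 50.140
2 2.259 6.379 82.603
3 1.175 1.725 99.484
4 0.611 0.466 108.262
5 0.318 0.126 112.827
6 0.165 0.034 115.200
7 0.086 0.009 116.435
final: 116.435 0.223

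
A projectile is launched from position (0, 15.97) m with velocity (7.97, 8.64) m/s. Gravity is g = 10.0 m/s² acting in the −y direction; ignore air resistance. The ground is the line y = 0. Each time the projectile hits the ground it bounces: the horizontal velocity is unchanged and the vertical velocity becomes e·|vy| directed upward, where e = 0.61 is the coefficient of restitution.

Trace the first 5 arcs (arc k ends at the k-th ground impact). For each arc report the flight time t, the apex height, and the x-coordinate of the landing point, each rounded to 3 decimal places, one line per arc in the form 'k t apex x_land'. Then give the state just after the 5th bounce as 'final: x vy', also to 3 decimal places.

Arc 1: start y=15.970, vy=8.640 → t=2.849, apex=19.702, x_land=22.707, impact vy=-19.851
  bounce: vy ← 0.61·19.851 = 12.109
Arc 2: start y=0.000, vy=12.109 → t=2.422, apex=7.331, x_land=42.009, impact vy=-12.109
  bounce: vy ← 0.61·12.109 = 7.386
Arc 3: start y=0.000, vy=7.386 → t=1.477, apex=2.728, x_land=53.783, impact vy=-7.386
  bounce: vy ← 0.61·7.386 = 4.506
Arc 4: start y=0.000, vy=4.506 → t=0.901, apex=1.015, x_land=60.965, impact vy=-4.506
  bounce: vy ← 0.61·4.506 = 2.748
Arc 5: start y=0.000, vy=2.748 → t=0.550, apex=0.378, x_land=65.346, impact vy=-2.748
  bounce: vy ← 0.61·2.748 = 1.677

1 2.849 19.702 22.707
2 2.422 7.331 42.009
3 1.477 2.728 53.783
4 0.901 1.015 60.965
5 0.550 0.378 65.346
final: 65.346 1.677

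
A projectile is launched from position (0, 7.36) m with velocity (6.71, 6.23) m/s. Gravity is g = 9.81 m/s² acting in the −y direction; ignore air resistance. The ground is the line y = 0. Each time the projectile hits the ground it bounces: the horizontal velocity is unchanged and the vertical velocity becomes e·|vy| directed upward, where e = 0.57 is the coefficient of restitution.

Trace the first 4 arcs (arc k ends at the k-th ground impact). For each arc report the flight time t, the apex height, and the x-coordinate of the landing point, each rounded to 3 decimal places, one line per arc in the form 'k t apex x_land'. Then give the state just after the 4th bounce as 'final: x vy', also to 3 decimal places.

Arc 1: start y=7.360, vy=6.230 → t=2.015, apex=9.338, x_land=13.520, impact vy=-13.536
  bounce: vy ← 0.57·13.536 = 7.715
Arc 2: start y=0.000, vy=7.715 → t=1.573, apex=3.034, x_land=24.074, impact vy=-7.715
  bounce: vy ← 0.57·7.715 = 4.398
Arc 3: start y=0.000, vy=4.398 → t=0.897, apex=0.986, x_land=30.090, impact vy=-4.398
  bounce: vy ← 0.57·4.398 = 2.507
Arc 4: start y=0.000, vy=2.507 → t=0.511, apex=0.320, x_land=33.520, impact vy=-2.507
  bounce: vy ← 0.57·2.507 = 1.429

1 2.015 9.338 13.520
2 1.573 3.034 24.074
3 0.897 0.986 30.090
4 0.511 0.320 33.520
final: 33.520 1.429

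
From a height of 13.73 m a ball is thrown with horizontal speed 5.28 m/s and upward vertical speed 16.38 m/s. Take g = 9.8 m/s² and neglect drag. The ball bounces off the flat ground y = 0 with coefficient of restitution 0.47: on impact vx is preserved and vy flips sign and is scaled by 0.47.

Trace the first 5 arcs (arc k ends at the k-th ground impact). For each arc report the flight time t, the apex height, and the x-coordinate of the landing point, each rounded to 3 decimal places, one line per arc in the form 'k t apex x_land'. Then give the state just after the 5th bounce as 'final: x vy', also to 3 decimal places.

Arc 1: start y=13.730, vy=16.380 → t=4.037, apex=27.419, x_land=21.315, impact vy=-23.182
  bounce: vy ← 0.47·23.182 = 10.896
Arc 2: start y=0.000, vy=10.896 → t=2.224, apex=6.057, x_land=33.056, impact vy=-10.896
  bounce: vy ← 0.47·10.896 = 5.121
Arc 3: start y=0.000, vy=5.121 → t=1.045, apex=1.338, x_land=38.574, impact vy=-5.121
  bounce: vy ← 0.47·5.121 = 2.407
Arc 4: start y=0.000, vy=2.407 → t=0.491, apex=0.296, x_land=41.167, impact vy=-2.407
  bounce: vy ← 0.47·2.407 = 1.131
Arc 5: start y=0.000, vy=1.131 → t=0.231, apex=0.065, x_land=42.386, impact vy=-1.131
  bounce: vy ← 0.47·1.131 = 0.532

1 4.037 27.419 21.315
2 2.224 6.057 33.056
3 1.045 1.338 38.574
4 0.491 0.296 41.167
5 0.231 0.065 42.386
final: 42.386 0.532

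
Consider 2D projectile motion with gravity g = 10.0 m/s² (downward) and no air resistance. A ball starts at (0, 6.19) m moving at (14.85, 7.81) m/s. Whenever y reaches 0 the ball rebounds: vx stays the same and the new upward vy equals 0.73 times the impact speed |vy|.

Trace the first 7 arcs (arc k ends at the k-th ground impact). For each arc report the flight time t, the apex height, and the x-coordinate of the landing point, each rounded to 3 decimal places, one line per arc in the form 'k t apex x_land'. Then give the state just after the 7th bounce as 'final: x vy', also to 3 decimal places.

Arc 1: start y=6.190, vy=7.810 → t=2.140, apex=9.240, x_land=31.785, impact vy=-13.594
  bounce: vy ← 0.73·13.594 = 9.924
Arc 2: start y=0.000, vy=9.924 → t=1.985, apex=4.924, x_land=61.258, impact vy=-9.924
  bounce: vy ← 0.73·9.924 = 7.244
Arc 3: start y=0.000, vy=7.244 → t=1.449, apex=2.624, x_land=82.773, impact vy=-7.244
  bounce: vy ← 0.73·7.244 = 5.288
Arc 4: start y=0.000, vy=5.288 → t=1.058, apex=1.398, x_land=98.480, impact vy=-5.288
  bounce: vy ← 0.73·5.288 = 3.860
Arc 5: start y=0.000, vy=3.860 → t=0.772, apex=0.745, x_land=109.945, impact vy=-3.860
  bounce: vy ← 0.73·3.860 = 2.818
Arc 6: start y=0.000, vy=2.818 → t=0.564, apex=0.397, x_land=118.315, impact vy=-2.818
  bounce: vy ← 0.73·2.818 = 2.057
Arc 7: start y=0.000, vy=2.057 → t=0.411, apex=0.212, x_land=124.425, impact vy=-2.057
  bounce: vy ← 0.73·2.057 = 1.502

1 2.140 9.240 31.785
2 1.985 4.924 61.258
3 1.449 2.624 82.773
4 1.058 1.398 98.480
5 0.772 0.745 109.945
6 0.564 0.397 118.315
7 0.411 0.212 124.425
final: 124.425 1.502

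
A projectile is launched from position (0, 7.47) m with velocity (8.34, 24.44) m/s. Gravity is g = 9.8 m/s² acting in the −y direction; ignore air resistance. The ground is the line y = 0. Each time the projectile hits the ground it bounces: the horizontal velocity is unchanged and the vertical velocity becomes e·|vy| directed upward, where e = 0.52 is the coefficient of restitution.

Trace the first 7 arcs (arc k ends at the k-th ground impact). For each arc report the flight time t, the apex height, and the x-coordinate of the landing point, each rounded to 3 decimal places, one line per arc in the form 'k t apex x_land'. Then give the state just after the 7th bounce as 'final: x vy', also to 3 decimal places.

Arc 1: start y=7.470, vy=24.440 → t=5.277, apex=37.945, x_land=44.007, impact vy=-27.271
  bounce: vy ← 0.52·27.271 = 14.181
Arc 2: start y=0.000, vy=14.181 → t=2.894, apex=10.260, x_land=68.144, impact vy=-14.181
  bounce: vy ← 0.52·14.181 = 7.374
Arc 3: start y=0.000, vy=7.374 → t=1.505, apex=2.774, x_land=80.695, impact vy=-7.374
  bounce: vy ← 0.52·7.374 = 3.835
Arc 4: start y=0.000, vy=3.835 → t=0.783, apex=0.750, x_land=87.222, impact vy=-3.835
  bounce: vy ← 0.52·3.835 = 1.994
Arc 5: start y=0.000, vy=1.994 → t=0.407, apex=0.203, x_land=90.616, impact vy=-1.994
  bounce: vy ← 0.52·1.994 = 1.037
Arc 6: start y=0.000, vy=1.037 → t=0.212, apex=0.055, x_land=92.381, impact vy=-1.037
  bounce: vy ← 0.52·1.037 = 0.539
Arc 7: start y=0.000, vy=0.539 → t=0.110, apex=0.015, x_land=93.298, impact vy=-0.539
  bounce: vy ← 0.52·0.539 = 0.280

1 5.277 37.945 44.007
2 2.894 10.260 68.144
3 1.505 2.774 80.695
4 0.783 0.750 87.222
5 0.407 0.203 90.616
6 0.212 0.055 92.381
7 0.110 0.015 93.298
final: 93.298 0.280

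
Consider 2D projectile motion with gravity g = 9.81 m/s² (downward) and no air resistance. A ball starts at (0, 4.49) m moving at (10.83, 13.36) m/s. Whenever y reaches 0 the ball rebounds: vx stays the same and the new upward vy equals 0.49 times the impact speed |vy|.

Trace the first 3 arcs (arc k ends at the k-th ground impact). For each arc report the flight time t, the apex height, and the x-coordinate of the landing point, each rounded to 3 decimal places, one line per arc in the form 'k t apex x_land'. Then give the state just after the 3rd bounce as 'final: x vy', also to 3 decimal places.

1 3.026 13.587 32.774
2 1.631 3.262 50.439
3 0.799 0.783 59.094
final: 59.094 1.921

Arc 1: start y=4.490, vy=13.360 → t=3.026, apex=13.587, x_land=32.774, impact vy=-16.327
  bounce: vy ← 0.49·16.327 = 8.000
Arc 2: start y=0.000, vy=8.000 → t=1.631, apex=3.262, x_land=50.439, impact vy=-8.000
  bounce: vy ← 0.49·8.000 = 3.920
Arc 3: start y=0.000, vy=3.920 → t=0.799, apex=0.783, x_land=59.094, impact vy=-3.920
  bounce: vy ← 0.49·3.920 = 1.921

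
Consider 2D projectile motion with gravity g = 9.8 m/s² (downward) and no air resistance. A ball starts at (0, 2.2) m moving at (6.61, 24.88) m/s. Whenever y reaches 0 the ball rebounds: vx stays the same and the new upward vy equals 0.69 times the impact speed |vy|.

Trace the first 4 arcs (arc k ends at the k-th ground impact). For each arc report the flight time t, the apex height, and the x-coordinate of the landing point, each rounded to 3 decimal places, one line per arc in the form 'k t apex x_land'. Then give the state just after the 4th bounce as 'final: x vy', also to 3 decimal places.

Arc 1: start y=2.200, vy=24.880 → t=5.164, apex=33.782, x_land=34.137, impact vy=-25.732
  bounce: vy ← 0.69·25.732 = 17.755
Arc 2: start y=0.000, vy=17.755 → t=3.623, apex=16.084, x_land=58.088, impact vy=-17.755
  bounce: vy ← 0.69·17.755 = 12.251
Arc 3: start y=0.000, vy=12.251 → t=2.500, apex=7.657, x_land=74.615, impact vy=-12.251
  bounce: vy ← 0.69·12.251 = 8.453
Arc 4: start y=0.000, vy=8.453 → t=1.725, apex=3.646, x_land=86.018, impact vy=-8.453
  bounce: vy ← 0.69·8.453 = 5.833

1 5.164 33.782 34.137
2 3.623 16.084 58.088
3 2.500 7.657 74.615
4 1.725 3.646 86.018
final: 86.018 5.833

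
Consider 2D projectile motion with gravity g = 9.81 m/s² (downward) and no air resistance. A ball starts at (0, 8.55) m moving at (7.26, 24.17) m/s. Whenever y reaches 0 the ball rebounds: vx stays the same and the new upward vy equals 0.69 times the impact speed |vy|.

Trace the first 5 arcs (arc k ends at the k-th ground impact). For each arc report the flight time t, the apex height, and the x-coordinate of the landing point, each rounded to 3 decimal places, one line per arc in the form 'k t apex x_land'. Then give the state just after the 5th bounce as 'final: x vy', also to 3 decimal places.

Arc 1: start y=8.550, vy=24.170 → t=5.259, apex=38.325, x_land=38.181, impact vy=-27.422
  bounce: vy ← 0.69·27.422 = 18.921
Arc 2: start y=0.000, vy=18.921 → t=3.857, apex=18.247, x_land=66.186, impact vy=-18.921
  bounce: vy ← 0.69·18.921 = 13.055
Arc 3: start y=0.000, vy=13.055 → t=2.662, apex=8.687, x_land=85.510, impact vy=-13.055
  bounce: vy ← 0.69·13.055 = 9.008
Arc 4: start y=0.000, vy=9.008 → t=1.837, apex=4.136, x_land=98.843, impact vy=-9.008
  bounce: vy ← 0.69·9.008 = 6.216
Arc 5: start y=0.000, vy=6.216 → t=1.267, apex=1.969, x_land=108.043, impact vy=-6.216
  bounce: vy ← 0.69·6.216 = 4.289

1 5.259 38.325 38.181
2 3.857 18.247 66.186
3 2.662 8.687 85.510
4 1.837 4.136 98.843
5 1.267 1.969 108.043
final: 108.043 4.289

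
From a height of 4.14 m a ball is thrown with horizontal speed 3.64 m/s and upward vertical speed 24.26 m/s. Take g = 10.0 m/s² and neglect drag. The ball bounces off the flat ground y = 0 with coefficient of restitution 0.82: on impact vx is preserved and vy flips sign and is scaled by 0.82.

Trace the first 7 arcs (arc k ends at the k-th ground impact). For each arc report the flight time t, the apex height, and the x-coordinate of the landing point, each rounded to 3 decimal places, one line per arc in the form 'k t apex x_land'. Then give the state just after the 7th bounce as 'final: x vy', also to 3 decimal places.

1 5.017 33.567 18.262
2 4.249 22.571 33.729
3 3.484 15.177 46.413
4 2.857 10.205 56.813
5 2.343 6.862 65.341
6 1.921 4.614 72.335
7 1.575 3.102 78.069
final: 78.069 6.459

Arc 1: start y=4.140, vy=24.260 → t=5.017, apex=33.567, x_land=18.262, impact vy=-25.910
  bounce: vy ← 0.82·25.910 = 21.247
Arc 2: start y=0.000, vy=21.247 → t=4.249, apex=22.571, x_land=33.729, impact vy=-21.247
  bounce: vy ← 0.82·21.247 = 17.422
Arc 3: start y=0.000, vy=17.422 → t=3.484, apex=15.177, x_land=46.413, impact vy=-17.422
  bounce: vy ← 0.82·17.422 = 14.286
Arc 4: start y=0.000, vy=14.286 → t=2.857, apex=10.205, x_land=56.813, impact vy=-14.286
  bounce: vy ← 0.82·14.286 = 11.715
Arc 5: start y=0.000, vy=11.715 → t=2.343, apex=6.862, x_land=65.341, impact vy=-11.715
  bounce: vy ← 0.82·11.715 = 9.606
Arc 6: start y=0.000, vy=9.606 → t=1.921, apex=4.614, x_land=72.335, impact vy=-9.606
  bounce: vy ← 0.82·9.606 = 7.877
Arc 7: start y=0.000, vy=7.877 → t=1.575, apex=3.102, x_land=78.069, impact vy=-7.877
  bounce: vy ← 0.82·7.877 = 6.459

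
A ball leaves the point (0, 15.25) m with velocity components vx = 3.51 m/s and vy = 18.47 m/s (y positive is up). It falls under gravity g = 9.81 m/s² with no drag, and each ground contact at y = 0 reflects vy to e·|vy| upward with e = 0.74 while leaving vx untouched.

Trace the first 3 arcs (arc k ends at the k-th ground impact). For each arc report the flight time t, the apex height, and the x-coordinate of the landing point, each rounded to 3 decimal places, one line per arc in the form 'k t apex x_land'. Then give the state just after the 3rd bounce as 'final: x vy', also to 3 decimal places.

Arc 1: start y=15.250, vy=18.470 → t=4.462, apex=32.637, x_land=15.663, impact vy=-25.305
  bounce: vy ← 0.74·25.305 = 18.726
Arc 2: start y=0.000, vy=18.726 → t=3.818, apex=17.872, x_land=29.063, impact vy=-18.726
  bounce: vy ← 0.74·18.726 = 13.857
Arc 3: start y=0.000, vy=13.857 → t=2.825, apex=9.787, x_land=38.979, impact vy=-13.857
  bounce: vy ← 0.74·13.857 = 10.254

1 4.462 32.637 15.663
2 3.818 17.872 29.063
3 2.825 9.787 38.979
final: 38.979 10.254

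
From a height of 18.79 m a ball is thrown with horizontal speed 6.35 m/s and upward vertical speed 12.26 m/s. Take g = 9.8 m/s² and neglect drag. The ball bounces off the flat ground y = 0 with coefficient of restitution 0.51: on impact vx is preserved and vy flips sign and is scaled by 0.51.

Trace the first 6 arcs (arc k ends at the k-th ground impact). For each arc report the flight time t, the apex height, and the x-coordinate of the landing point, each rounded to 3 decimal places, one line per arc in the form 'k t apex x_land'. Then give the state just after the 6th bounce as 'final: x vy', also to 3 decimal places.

Arc 1: start y=18.790, vy=12.260 → t=3.575, apex=26.459, x_land=22.700, impact vy=-22.773
  bounce: vy ← 0.51·22.773 = 11.614
Arc 2: start y=0.000, vy=11.614 → t=2.370, apex=6.882, x_land=37.751, impact vy=-11.614
  bounce: vy ← 0.51·11.614 = 5.923
Arc 3: start y=0.000, vy=5.923 → t=1.209, apex=1.790, x_land=45.426, impact vy=-5.923
  bounce: vy ← 0.51·5.923 = 3.021
Arc 4: start y=0.000, vy=3.021 → t=0.616, apex=0.466, x_land=49.341, impact vy=-3.021
  bounce: vy ← 0.51·3.021 = 1.541
Arc 5: start y=0.000, vy=1.541 → t=0.314, apex=0.121, x_land=51.338, impact vy=-1.541
  bounce: vy ← 0.51·1.541 = 0.786
Arc 6: start y=0.000, vy=0.786 → t=0.160, apex=0.031, x_land=52.356, impact vy=-0.786
  bounce: vy ← 0.51·0.786 = 0.401

1 3.575 26.459 22.700
2 2.370 6.882 37.751
3 1.209 1.790 45.426
4 0.616 0.466 49.341
5 0.314 0.121 51.338
6 0.160 0.031 52.356
final: 52.356 0.401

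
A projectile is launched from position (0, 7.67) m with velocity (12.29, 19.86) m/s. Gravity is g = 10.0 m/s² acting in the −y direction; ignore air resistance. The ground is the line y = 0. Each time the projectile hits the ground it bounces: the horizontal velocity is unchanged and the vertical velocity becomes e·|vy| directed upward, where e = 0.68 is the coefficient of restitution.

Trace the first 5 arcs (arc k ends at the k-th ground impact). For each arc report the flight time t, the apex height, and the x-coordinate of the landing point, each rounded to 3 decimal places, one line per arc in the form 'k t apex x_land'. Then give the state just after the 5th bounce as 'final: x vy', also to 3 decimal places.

1 4.327 27.391 53.173
2 3.183 12.666 92.294
3 2.165 5.857 118.897
4 1.472 2.708 136.986
5 1.001 1.252 149.287
final: 149.287 3.403

Arc 1: start y=7.670, vy=19.860 → t=4.327, apex=27.391, x_land=53.173, impact vy=-23.406
  bounce: vy ← 0.68·23.406 = 15.916
Arc 2: start y=0.000, vy=15.916 → t=3.183, apex=12.666, x_land=92.294, impact vy=-15.916
  bounce: vy ← 0.68·15.916 = 10.823
Arc 3: start y=0.000, vy=10.823 → t=2.165, apex=5.857, x_land=118.897, impact vy=-10.823
  bounce: vy ← 0.68·10.823 = 7.359
Arc 4: start y=0.000, vy=7.359 → t=1.472, apex=2.708, x_land=136.986, impact vy=-7.359
  bounce: vy ← 0.68·7.359 = 5.004
Arc 5: start y=0.000, vy=5.004 → t=1.001, apex=1.252, x_land=149.287, impact vy=-5.004
  bounce: vy ← 0.68·5.004 = 3.403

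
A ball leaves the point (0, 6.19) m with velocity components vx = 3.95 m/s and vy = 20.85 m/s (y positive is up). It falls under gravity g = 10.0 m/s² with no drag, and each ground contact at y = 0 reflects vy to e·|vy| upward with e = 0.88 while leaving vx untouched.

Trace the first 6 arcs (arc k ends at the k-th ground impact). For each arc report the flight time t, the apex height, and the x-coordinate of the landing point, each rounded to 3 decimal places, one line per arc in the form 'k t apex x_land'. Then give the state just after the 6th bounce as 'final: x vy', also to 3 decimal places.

1 4.448 27.926 17.571
2 4.159 21.626 34.001
3 3.660 16.747 48.459
4 3.221 12.969 61.182
5 2.835 10.043 72.378
6 2.494 7.777 82.231
final: 82.231 10.975

Arc 1: start y=6.190, vy=20.850 → t=4.448, apex=27.926, x_land=17.571, impact vy=-23.633
  bounce: vy ← 0.88·23.633 = 20.797
Arc 2: start y=0.000, vy=20.797 → t=4.159, apex=21.626, x_land=34.001, impact vy=-20.797
  bounce: vy ← 0.88·20.797 = 18.301
Arc 3: start y=0.000, vy=18.301 → t=3.660, apex=16.747, x_land=48.459, impact vy=-18.301
  bounce: vy ← 0.88·18.301 = 16.105
Arc 4: start y=0.000, vy=16.105 → t=3.221, apex=12.969, x_land=61.182, impact vy=-16.105
  bounce: vy ← 0.88·16.105 = 14.173
Arc 5: start y=0.000, vy=14.173 → t=2.835, apex=10.043, x_land=72.378, impact vy=-14.173
  bounce: vy ← 0.88·14.173 = 12.472
Arc 6: start y=0.000, vy=12.472 → t=2.494, apex=7.777, x_land=82.231, impact vy=-12.472
  bounce: vy ← 0.88·12.472 = 10.975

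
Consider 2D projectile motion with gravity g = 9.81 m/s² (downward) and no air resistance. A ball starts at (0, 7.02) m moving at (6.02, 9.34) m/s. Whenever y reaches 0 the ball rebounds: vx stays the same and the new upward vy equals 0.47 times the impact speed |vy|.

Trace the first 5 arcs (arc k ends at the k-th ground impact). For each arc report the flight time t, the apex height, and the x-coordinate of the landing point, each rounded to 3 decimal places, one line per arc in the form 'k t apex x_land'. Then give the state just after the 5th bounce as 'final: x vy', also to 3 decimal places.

1 2.481 11.466 14.936
2 1.437 2.533 23.588
3 0.675 0.560 27.654
4 0.317 0.124 29.565
5 0.149 0.027 30.464
final: 30.464 0.344

Arc 1: start y=7.020, vy=9.340 → t=2.481, apex=11.466, x_land=14.936, impact vy=-14.999
  bounce: vy ← 0.47·14.999 = 7.049
Arc 2: start y=0.000, vy=7.049 → t=1.437, apex=2.533, x_land=23.588, impact vy=-7.049
  bounce: vy ← 0.47·7.049 = 3.313
Arc 3: start y=0.000, vy=3.313 → t=0.675, apex=0.560, x_land=27.654, impact vy=-3.313
  bounce: vy ← 0.47·3.313 = 1.557
Arc 4: start y=0.000, vy=1.557 → t=0.317, apex=0.124, x_land=29.565, impact vy=-1.557
  bounce: vy ← 0.47·1.557 = 0.732
Arc 5: start y=0.000, vy=0.732 → t=0.149, apex=0.027, x_land=30.464, impact vy=-0.732
  bounce: vy ← 0.47·0.732 = 0.344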